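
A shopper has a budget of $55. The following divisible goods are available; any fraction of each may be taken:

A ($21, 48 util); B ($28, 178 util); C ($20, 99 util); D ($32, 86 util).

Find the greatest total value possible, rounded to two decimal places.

295.81

Take in order of value per unit:
- B (178/28 per unit): all 28 → value 178, running total 178.00
- C (99/20 per unit): all 20 → value 99, running total 277.00
- D (86/32 per unit): 7 of 32 → value 7×86/32 = 18.8125, running total 295.81
Total 295.81.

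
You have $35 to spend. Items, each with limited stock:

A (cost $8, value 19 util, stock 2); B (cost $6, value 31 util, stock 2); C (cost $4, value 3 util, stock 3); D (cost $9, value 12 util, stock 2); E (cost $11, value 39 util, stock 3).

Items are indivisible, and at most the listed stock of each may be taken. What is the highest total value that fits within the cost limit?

Top feasible selections:
- 2×B + 2×E: cost 34, value 140
- 1×A + 2×B + 1×C + 1×E: cost 35, value 123
- 1×A + 2×B + 1×E: cost 31, value 120
Best: 140 util.

140 util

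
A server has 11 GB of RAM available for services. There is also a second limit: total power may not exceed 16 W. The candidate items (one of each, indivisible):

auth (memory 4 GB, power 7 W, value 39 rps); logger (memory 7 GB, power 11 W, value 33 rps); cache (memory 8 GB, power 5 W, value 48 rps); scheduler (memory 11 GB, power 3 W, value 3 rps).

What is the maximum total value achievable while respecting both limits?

Feasible sets respecting both limits:
- cache: memory 8, power 5, value 48
- auth: memory 4, power 7, value 39
- logger: memory 7, power 11, value 33
- scheduler: memory 11, power 3, value 3
Best: 48 rps.

48 rps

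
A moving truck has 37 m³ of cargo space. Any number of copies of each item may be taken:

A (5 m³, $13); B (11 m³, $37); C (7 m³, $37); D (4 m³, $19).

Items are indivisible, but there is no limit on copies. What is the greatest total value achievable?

Best value-per-unit is C at 37/7; filling with it alone gives 5×37 = 185.
Optimal mix: 3×C + 4×D → volume 37, value 187.

$187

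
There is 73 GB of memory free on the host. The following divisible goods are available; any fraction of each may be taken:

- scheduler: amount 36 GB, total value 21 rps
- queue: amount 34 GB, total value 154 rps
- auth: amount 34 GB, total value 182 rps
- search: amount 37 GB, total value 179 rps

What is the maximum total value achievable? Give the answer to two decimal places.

370.06

Take in order of value per unit:
- auth (182/34 per unit): all 34 → value 182, running total 182.00
- search (179/37 per unit): all 37 → value 179, running total 361.00
- queue (154/34 per unit): 2 of 34 → value 2×154/34 = 9.0588, running total 370.06
Total 370.06.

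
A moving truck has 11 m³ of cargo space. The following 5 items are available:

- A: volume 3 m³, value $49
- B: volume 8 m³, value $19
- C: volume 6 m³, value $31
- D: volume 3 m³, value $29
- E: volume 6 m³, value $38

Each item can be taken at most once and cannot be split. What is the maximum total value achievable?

$87

Check high-value combinations within 11 m³:
- A+E: volume 3+6=9, value 49+38=87
- A+C: volume 3+6=9, value 49+31=80
- A+D: volume 3+3=6, value 49+29=78
Best: $87.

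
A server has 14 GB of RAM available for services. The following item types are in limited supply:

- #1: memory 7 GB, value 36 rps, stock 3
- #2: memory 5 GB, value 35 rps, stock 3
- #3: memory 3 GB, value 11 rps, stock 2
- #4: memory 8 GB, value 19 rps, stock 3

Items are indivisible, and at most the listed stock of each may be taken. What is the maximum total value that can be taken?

Top feasible selections:
- 2×#2 + 1×#3: memory 13, value 81
- 2×#1: memory 14, value 72
- 1×#1 + 1×#2: memory 12, value 71
- 2×#2: memory 10, value 70
Best: 81 rps.

81 rps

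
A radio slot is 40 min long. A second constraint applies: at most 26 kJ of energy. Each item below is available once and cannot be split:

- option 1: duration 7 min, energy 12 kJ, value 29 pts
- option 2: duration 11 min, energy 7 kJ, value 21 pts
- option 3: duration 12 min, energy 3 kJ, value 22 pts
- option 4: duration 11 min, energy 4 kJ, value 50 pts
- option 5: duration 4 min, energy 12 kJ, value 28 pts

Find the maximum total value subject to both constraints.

121 pts

Feasible sets respecting both limits:
- option 2+option 3+option 4+option 5: duration 38, energy 26, value 121
- option 1+option 3+option 4: duration 30, energy 19, value 101
- option 1+option 2+option 4: duration 29, energy 23, value 100
Best: 121 pts.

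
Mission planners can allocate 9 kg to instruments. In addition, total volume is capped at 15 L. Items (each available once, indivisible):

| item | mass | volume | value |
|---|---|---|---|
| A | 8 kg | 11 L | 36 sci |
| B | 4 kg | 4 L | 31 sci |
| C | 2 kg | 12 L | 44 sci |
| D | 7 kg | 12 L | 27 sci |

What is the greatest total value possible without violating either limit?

Feasible sets respecting both limits:
- C: mass 2, volume 12, value 44
- A: mass 8, volume 11, value 36
- B: mass 4, volume 4, value 31
- D: mass 7, volume 12, value 27
Best: 44 sci.

44 sci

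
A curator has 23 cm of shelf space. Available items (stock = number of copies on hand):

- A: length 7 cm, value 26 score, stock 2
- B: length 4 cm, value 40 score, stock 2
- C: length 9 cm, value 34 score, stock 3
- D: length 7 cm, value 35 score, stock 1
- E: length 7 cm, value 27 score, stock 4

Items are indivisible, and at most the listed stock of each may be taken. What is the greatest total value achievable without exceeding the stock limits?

Best selections within length 23 and stock limits:
- 2×B + 1×D + 1×E: length 22, value 142
- 1×A + 2×B + 1×D: length 22, value 141
Best: 142 score.

142 score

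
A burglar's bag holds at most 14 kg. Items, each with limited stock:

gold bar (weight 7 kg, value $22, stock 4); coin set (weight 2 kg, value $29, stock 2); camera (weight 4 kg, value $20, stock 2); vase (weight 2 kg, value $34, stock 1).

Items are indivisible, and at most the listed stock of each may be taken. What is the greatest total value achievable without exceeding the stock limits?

$132

Top feasible selections:
- 2×coin set + 2×camera + 1×vase: weight 14, value 132
- 1×gold bar + 2×coin set + 1×vase: weight 13, value 114
Best: $132.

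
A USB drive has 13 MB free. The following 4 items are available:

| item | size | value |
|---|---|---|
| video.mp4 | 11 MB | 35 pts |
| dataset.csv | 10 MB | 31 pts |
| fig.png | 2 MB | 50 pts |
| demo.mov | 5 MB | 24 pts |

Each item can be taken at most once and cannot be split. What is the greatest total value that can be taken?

This is a 0/1 knapsack; check combinations near the capacity.
- video.mp4+fig.png: size 11+2=13, value 35+50=85
- dataset.csv+fig.png: size 10+2=12, value 31+50=81
- fig.png+demo.mov: size 2+5=7, value 50+24=74
- fig.png: size 2, value 50
- video.mp4: size 11, value 35
Best: 85 pts.

85 pts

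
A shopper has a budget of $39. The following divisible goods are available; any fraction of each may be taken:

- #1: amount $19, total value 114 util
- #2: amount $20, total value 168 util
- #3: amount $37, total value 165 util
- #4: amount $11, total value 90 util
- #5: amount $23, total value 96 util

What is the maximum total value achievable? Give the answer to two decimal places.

Take in order of value per unit:
- #2 (168/20 per unit): all 20 → value 168, running total 168.00
- #4 (90/11 per unit): all 11 → value 90, running total 258.00
- #1 (114/19 per unit): 8 of 19 → value 8×114/19 = 48.0000, running total 306.00
Total 306.00.

306.00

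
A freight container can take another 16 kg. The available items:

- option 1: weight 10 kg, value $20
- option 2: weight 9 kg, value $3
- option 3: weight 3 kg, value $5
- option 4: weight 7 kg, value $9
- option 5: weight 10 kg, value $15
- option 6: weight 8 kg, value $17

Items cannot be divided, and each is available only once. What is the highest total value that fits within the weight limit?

Check high-value combinations within 16 kg:
- option 4+option 6: weight 7+8=15, value 9+17=26
- option 1+option 3: weight 10+3=13, value 20+5=25
- option 3+option 6: weight 3+8=11, value 5+17=22
- option 1: weight 10, value 20
- option 3+option 5: weight 3+10=13, value 5+15=20
Best: $26.

$26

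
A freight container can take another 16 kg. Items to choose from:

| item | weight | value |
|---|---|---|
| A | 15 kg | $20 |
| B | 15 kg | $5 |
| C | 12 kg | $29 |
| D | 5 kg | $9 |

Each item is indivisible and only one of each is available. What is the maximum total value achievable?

Check high-value combinations within 16 kg:
- C: weight 12, value 29
- A: weight 15, value 20
- D: weight 5, value 9
Best: $29.

$29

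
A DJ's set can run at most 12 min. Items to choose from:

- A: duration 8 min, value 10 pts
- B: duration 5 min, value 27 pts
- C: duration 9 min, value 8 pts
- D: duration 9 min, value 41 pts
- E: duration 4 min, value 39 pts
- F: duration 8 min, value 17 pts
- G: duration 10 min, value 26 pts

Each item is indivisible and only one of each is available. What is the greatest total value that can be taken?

This is a 0/1 knapsack; check combinations near the capacity.
- B+E: duration 5+4=9, value 27+39=66
- E+F: duration 4+8=12, value 39+17=56
- A+E: duration 8+4=12, value 10+39=49
- D: duration 9, value 41
Best: 66 pts.

66 pts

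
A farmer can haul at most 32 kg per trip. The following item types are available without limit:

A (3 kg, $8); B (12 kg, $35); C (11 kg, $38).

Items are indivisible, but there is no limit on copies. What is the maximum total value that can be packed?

$100

Best value-per-unit is C at 38/11; filling with it alone gives 2×38 = 76.
Optimal mix: 3×A + 2×C → weight 31, value 100.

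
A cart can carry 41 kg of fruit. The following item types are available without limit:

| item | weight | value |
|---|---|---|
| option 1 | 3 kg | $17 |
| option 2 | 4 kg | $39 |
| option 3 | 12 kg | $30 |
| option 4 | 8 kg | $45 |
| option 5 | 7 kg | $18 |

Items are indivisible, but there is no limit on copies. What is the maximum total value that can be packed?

$390

Best value-per-unit is option 2 at 39/4, and filling with it alone uses weight 10×4=40. No mix of the others beats 10×39 = 390.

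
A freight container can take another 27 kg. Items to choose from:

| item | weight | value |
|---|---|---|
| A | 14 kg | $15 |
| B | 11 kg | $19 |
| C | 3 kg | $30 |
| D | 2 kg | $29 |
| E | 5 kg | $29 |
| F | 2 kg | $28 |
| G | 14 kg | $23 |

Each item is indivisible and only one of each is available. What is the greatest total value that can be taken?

Check high-value combinations within 27 kg:
- C+D+E+F+G: weight 3+2+5+2+14=26, value 30+29+29+28+23=139
- B+C+D+E+F: weight 11+3+2+5+2=23, value 19+30+29+29+28=135
- A+C+D+E+F: weight 14+3+2+5+2=26, value 15+30+29+29+28=131
Best: $139.

$139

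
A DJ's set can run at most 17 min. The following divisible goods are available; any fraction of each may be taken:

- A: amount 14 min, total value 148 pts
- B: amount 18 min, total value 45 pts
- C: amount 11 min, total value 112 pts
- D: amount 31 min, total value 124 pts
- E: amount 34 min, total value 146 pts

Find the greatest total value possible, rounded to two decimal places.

178.55

Take in order of value per unit:
- A (148/14 per unit): all 14 → value 148, running total 148.00
- C (112/11 per unit): 3 of 11 → value 3×112/11 = 30.5455, running total 178.55
Total 178.55.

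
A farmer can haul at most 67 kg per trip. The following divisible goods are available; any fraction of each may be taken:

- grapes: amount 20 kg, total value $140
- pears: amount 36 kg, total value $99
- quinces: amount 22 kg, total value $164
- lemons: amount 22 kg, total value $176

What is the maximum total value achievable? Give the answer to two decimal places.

488.25

Take in order of value per unit:
- lemons (176/22 per unit): all 22 → value 176, running total 176.00
- quinces (164/22 per unit): all 22 → value 164, running total 340.00
- grapes (140/20 per unit): all 20 → value 140, running total 480.00
- pears (99/36 per unit): 3 of 36 → value 3×99/36 = 8.2500, running total 488.25
Total 488.25.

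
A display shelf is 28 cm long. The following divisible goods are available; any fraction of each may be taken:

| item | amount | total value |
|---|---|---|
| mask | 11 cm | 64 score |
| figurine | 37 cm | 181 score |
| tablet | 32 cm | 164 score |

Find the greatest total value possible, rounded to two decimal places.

Take in order of value per unit:
- mask (64/11 per unit): all 11 → value 64, running total 64.00
- tablet (164/32 per unit): 17 of 32 → value 17×164/32 = 87.1250, running total 151.13
Total 151.13.

151.13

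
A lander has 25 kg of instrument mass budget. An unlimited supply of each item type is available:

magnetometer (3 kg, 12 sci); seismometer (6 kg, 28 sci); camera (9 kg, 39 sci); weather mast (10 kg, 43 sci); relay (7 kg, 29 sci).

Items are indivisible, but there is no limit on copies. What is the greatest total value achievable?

113 sci

Best value-per-unit is seismometer at 28/6; filling with it alone gives 4×28 = 112.
Optimal mix: 3×seismometer + 1×relay → mass 25, value 113.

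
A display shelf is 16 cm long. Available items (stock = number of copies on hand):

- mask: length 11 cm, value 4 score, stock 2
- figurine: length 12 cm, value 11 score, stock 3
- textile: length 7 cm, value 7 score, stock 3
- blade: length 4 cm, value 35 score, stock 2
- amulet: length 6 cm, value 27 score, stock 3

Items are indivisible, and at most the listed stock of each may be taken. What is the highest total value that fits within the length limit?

Top feasible selections:
- 2×blade + 1×amulet: length 14, value 97
- 1×blade + 2×amulet: length 16, value 89
- 1×textile + 2×blade: length 15, value 77
Best: 97 score.

97 score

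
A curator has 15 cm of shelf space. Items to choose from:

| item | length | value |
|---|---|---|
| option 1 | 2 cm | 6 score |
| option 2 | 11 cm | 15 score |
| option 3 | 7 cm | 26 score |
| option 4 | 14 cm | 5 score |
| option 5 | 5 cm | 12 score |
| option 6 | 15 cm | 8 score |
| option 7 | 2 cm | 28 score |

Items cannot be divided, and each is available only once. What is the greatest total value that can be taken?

66 score

This is a 0/1 knapsack; check combinations near the capacity.
- option 3+option 5+option 7: length 7+5+2=14, value 26+12+28=66
- option 1+option 3+option 7: length 2+7+2=11, value 6+26+28=60
- option 3+option 7: length 7+2=9, value 26+28=54
- option 1+option 2+option 7: length 2+11+2=15, value 6+15+28=49
Best: 66 score.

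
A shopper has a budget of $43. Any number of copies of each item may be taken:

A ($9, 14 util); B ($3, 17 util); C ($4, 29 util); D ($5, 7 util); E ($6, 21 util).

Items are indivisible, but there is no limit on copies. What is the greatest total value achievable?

307 util

Best value-per-unit is C at 29/4; filling with it alone gives 10×29 = 290.
Optimal mix: 1×B + 10×C → cost 43, value 307.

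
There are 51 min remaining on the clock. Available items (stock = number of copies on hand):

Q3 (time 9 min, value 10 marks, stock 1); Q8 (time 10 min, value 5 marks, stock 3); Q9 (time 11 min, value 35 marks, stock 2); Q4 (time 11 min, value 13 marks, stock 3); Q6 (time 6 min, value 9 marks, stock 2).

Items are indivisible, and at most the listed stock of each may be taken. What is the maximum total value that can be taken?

105 marks

Top feasible selections:
- 2×Q9 + 2×Q4 + 1×Q6: time 50, value 105
- 1×Q3 + 2×Q9 + 1×Q4 + 1×Q6: time 48, value 102
- 2×Q9 + 1×Q4 + 2×Q6: time 45, value 101
- 1×Q3 + 2×Q9 + 2×Q6: time 43, value 98
Best: 105 marks.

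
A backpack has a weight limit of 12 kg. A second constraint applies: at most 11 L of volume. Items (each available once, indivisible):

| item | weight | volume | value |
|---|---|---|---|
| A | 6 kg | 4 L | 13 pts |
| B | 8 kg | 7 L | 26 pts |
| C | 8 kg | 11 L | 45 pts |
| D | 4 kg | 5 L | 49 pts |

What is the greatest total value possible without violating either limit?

62 pts

Feasible sets respecting both limits:
- A+D: weight 10, volume 9, value 62
- D: weight 4, volume 5, value 49
- C: weight 8, volume 11, value 45
Best: 62 pts.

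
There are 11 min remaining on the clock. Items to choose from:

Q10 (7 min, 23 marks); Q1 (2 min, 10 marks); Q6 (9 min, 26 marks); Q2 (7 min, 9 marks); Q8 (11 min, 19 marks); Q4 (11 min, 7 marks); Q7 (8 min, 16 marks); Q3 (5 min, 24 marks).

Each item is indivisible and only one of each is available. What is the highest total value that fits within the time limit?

Check high-value combinations within 11 min:
- Q1+Q6: time 2+9=11, value 10+26=36
- Q1+Q3: time 2+5=7, value 10+24=34
- Q10+Q1: time 7+2=9, value 23+10=33
- Q6: time 9, value 26
Best: 36 marks.

36 marks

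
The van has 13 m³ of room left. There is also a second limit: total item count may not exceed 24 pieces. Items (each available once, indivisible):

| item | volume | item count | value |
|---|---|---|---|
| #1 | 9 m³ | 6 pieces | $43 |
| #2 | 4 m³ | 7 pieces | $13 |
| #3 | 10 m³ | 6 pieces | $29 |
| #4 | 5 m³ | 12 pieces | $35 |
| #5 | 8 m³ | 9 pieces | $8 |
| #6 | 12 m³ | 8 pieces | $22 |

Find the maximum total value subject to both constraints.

Feasible sets respecting both limits:
- #1+#2: volume 13, item count 13, value 56
- #2+#4: volume 9, item count 19, value 48
- #1: volume 9, item count 6, value 43
Best: $56.

$56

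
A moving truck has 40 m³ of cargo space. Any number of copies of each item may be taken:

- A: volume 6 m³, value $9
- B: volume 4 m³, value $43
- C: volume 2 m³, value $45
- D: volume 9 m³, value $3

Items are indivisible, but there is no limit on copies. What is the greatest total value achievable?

Best value-per-unit is C at 45/2, and filling with it alone uses volume 20×2=40. No mix of the others beats 20×45 = 900.

$900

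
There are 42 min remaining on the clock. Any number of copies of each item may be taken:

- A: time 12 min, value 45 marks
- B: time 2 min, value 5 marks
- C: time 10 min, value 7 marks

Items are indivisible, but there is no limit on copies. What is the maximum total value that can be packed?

Best value-per-unit is A at 45/12; filling with it alone gives 3×45 = 135.
Optimal mix: 3×A + 3×B → time 42, value 150.

150 marks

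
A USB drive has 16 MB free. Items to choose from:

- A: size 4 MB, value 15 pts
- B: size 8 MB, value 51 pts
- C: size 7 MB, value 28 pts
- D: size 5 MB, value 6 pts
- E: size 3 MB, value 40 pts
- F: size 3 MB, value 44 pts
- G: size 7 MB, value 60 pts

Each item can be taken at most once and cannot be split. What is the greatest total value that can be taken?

Check high-value combinations within 16 MB:
- E+F+G: size 3+3+7=13, value 40+44+60=144
- B+E+F: size 8+3+3=14, value 51+40+44=135
- A+F+G: size 4+3+7=14, value 15+44+60=119
- A+E+G: size 4+3+7=14, value 15+40+60=115
- C+E+F: size 7+3+3=13, value 28+40+44=112
Best: 144 pts.

144 pts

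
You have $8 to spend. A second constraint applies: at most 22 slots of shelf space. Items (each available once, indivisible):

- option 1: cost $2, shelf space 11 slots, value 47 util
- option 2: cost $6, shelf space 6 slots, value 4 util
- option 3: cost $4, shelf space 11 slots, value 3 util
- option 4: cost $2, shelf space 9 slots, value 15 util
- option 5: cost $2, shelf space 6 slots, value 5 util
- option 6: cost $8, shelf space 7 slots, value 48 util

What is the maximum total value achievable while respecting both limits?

62 util

Feasible sets respecting both limits:
- option 1+option 4: cost 4, shelf space 20, value 62
- option 1+option 5: cost 4, shelf space 17, value 52
- option 1+option 2: cost 8, shelf space 17, value 51
- option 1+option 3: cost 6, shelf space 22, value 50
Best: 62 util.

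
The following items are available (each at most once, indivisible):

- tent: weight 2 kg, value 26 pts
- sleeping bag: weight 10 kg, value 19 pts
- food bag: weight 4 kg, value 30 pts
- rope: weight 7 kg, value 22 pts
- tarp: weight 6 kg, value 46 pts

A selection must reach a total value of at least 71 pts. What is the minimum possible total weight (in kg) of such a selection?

Subsets with value ≥ 71, sorted by total weight:
- tent+tarp: weight 8, value 72
- food bag+tarp: weight 10, value 76
- tent+food bag+tarp: weight 12, value 102
- tent+food bag+rope: weight 13, value 78
Minimum weight: 8 kg.

8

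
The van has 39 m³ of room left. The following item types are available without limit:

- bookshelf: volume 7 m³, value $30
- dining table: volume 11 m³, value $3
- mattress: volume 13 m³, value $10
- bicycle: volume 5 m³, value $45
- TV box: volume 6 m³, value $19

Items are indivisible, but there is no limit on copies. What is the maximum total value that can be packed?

Best value-per-unit is bicycle at 45/5, and filling with it alone uses volume 7×5=35. No mix of the others beats 7×45 = 315.

$315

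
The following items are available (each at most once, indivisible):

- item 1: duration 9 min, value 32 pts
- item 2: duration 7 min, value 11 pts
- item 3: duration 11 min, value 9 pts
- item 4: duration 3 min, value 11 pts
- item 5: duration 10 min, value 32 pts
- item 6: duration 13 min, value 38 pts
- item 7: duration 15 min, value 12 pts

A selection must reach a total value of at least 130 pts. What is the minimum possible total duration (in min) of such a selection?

53

Subsets with value ≥ 130, sorted by total duration:
- item 1+item 2+item 3+item 4+item 5+item 6: duration 53, value 133
- item 1+item 2+item 4+item 5+item 6+item 7: duration 57, value 136
- item 1+item 3+item 4+item 5+item 6+item 7: duration 61, value 134
- item 1+item 2+item 3+item 5+item 6+item 7: duration 65, value 134
Minimum duration: 53 min.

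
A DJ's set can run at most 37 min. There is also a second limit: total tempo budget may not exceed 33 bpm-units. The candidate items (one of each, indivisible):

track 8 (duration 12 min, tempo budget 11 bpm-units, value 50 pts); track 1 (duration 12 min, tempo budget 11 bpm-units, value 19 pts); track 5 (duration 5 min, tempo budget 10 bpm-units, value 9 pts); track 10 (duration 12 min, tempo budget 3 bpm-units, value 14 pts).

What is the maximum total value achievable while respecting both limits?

Feasible sets respecting both limits:
- track 8+track 1+track 10: duration 36, tempo budget 25, value 83
- track 8+track 1+track 5: duration 29, tempo budget 32, value 78
- track 8+track 5+track 10: duration 29, tempo budget 24, value 73
- track 8+track 1: duration 24, tempo budget 22, value 69
Best: 83 pts.

83 pts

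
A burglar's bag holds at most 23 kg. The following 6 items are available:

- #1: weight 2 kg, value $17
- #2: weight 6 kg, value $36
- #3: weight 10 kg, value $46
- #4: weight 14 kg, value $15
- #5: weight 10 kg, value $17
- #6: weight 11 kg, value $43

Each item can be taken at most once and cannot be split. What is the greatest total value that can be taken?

$106

Check high-value combinations within 23 kg:
- #1+#3+#6: weight 2+10+11=23, value 17+46+43=106
- #1+#2+#3: weight 2+6+10=18, value 17+36+46=99
- #1+#2+#6: weight 2+6+11=19, value 17+36+43=96
- #3+#6: weight 10+11=21, value 46+43=89
- #2+#3: weight 6+10=16, value 36+46=82
Best: $106.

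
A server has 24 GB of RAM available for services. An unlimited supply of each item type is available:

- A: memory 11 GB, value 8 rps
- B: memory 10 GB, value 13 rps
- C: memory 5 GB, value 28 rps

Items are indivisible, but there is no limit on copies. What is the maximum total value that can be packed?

Best value-per-unit is C at 28/5, and filling with it alone uses memory 4×5=20. No mix of the others beats 4×28 = 112.

112 rps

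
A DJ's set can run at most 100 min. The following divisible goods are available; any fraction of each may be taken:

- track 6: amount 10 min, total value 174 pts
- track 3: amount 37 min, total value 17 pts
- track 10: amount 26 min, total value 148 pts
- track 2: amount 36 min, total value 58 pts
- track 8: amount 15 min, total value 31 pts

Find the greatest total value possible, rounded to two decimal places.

416.97

Take in order of value per unit:
- track 6 (174/10 per unit): all 10 → value 174, running total 174.00
- track 10 (148/26 per unit): all 26 → value 148, running total 322.00
- track 8 (31/15 per unit): all 15 → value 31, running total 353.00
- track 2 (58/36 per unit): all 36 → value 58, running total 411.00
- track 3 (17/37 per unit): 13 of 37 → value 13×17/37 = 5.9730, running total 416.97
Total 416.97.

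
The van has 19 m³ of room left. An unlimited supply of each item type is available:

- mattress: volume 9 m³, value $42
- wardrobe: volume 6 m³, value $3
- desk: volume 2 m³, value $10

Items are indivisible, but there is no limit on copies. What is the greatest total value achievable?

Best value-per-unit is desk at 10/2; filling with it alone gives 9×10 = 90.
Optimal mix: 1×mattress + 5×desk → volume 19, value 92.

$92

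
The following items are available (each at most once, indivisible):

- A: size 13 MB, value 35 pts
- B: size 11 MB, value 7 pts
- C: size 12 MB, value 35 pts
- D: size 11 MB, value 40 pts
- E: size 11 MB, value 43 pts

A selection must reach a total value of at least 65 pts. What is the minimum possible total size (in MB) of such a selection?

Subsets with value ≥ 65, sorted by total size:
- D+E: size 22, value 83
- C+E: size 23, value 78
Minimum size: 22 MB.

22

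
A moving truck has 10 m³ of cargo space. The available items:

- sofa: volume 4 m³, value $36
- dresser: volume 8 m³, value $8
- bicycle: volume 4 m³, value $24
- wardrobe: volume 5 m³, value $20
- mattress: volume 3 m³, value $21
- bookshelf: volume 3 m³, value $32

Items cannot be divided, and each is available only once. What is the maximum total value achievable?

Check high-value combinations within 10 m³:
- sofa+mattress+bookshelf: volume 4+3+3=10, value 36+21+32=89
- bicycle+mattress+bookshelf: volume 4+3+3=10, value 24+21+32=77
- sofa+bookshelf: volume 4+3=7, value 36+32=68
- sofa+bicycle: volume 4+4=8, value 36+24=60
Best: $89.

$89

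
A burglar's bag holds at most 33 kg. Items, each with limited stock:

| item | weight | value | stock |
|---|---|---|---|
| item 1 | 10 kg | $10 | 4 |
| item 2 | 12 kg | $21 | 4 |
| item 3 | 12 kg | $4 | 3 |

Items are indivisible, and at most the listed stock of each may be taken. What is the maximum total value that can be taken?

$42

Best selections within weight 33 and stock limits:
- 2×item 2: weight 24, value 42
- 2×item 1 + 1×item 2: weight 32, value 41
Best: $42.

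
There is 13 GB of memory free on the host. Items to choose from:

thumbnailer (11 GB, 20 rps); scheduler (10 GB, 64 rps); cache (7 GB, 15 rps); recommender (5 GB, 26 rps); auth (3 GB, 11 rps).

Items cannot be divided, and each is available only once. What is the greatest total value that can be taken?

This is a 0/1 knapsack; check combinations near the capacity.
- scheduler+auth: memory 10+3=13, value 64+11=75
- scheduler: memory 10, value 64
- cache+recommender: memory 7+5=12, value 15+26=41
Best: 75 rps.

75 rps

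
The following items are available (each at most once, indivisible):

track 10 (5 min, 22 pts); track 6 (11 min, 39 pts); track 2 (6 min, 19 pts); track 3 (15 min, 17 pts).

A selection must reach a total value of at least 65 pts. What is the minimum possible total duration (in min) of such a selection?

22

Subsets with value ≥ 65, sorted by total duration:
- track 10+track 6+track 2: duration 22, value 80
- track 10+track 6+track 3: duration 31, value 78
- track 6+track 2+track 3: duration 32, value 75
Minimum duration: 22 min.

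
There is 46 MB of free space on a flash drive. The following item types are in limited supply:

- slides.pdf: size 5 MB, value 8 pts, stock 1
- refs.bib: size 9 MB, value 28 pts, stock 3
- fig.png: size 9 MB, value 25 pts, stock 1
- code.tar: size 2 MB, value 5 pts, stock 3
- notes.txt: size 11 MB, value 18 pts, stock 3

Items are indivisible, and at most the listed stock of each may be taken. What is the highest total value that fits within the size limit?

Best selections within size 46 and stock limits:
- 1×slides.pdf + 3×refs.bib + 1×fig.png + 2×code.tar: size 45, value 127
- 3×refs.bib + 1×fig.png + 3×code.tar: size 42, value 124
- 1×slides.pdf + 3×refs.bib + 1×fig.png + 1×code.tar: size 43, value 122
Best: 127 pts.

127 pts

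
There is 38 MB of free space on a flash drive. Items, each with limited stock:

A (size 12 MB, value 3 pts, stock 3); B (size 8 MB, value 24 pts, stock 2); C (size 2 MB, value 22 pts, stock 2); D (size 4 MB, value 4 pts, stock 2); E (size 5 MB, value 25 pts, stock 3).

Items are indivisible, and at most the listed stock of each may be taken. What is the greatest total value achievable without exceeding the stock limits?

Top feasible selections:
- 2×B + 2×C + 3×E: size 35, value 167
- 1×B + 2×C + 2×D + 3×E: size 35, value 151
Best: 167 pts.

167 pts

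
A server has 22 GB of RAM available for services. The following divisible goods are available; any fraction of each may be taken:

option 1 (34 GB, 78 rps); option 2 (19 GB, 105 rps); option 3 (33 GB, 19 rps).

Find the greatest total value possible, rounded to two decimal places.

Take in order of value per unit:
- option 2 (105/19 per unit): all 19 → value 105, running total 105.00
- option 1 (78/34 per unit): 3 of 34 → value 3×78/34 = 6.8824, running total 111.88
Total 111.88.

111.88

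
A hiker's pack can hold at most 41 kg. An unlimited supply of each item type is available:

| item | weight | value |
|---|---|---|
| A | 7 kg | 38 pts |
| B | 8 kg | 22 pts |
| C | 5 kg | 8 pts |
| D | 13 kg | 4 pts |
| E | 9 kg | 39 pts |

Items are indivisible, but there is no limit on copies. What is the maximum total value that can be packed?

Best value-per-unit is A at 38/7; filling with it alone gives 5×38 = 190.
Optimal mix: 5×A + 1×C → weight 40, value 198.

198 pts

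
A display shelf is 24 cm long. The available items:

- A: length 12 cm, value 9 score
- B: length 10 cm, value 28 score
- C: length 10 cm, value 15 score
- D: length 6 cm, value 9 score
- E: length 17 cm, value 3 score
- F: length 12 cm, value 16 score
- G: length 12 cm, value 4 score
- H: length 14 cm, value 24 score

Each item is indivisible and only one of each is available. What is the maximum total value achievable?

52 score

This is a 0/1 knapsack; check combinations near the capacity.
- B+H: length 10+14=24, value 28+24=52
- B+F: length 10+12=22, value 28+16=44
- B+C: length 10+10=20, value 28+15=43
Best: 52 score.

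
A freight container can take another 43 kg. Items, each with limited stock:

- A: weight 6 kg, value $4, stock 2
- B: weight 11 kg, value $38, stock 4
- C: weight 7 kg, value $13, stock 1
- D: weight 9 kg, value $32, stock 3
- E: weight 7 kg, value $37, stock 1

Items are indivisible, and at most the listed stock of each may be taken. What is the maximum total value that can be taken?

$152

Best selections within weight 43 and stock limits:
- 1×B + 1×C + 2×D + 1×E: weight 43, value 152
- 3×B + 1×E: weight 40, value 151
- 1×C + 3×D + 1×E: weight 41, value 146
Best: $152.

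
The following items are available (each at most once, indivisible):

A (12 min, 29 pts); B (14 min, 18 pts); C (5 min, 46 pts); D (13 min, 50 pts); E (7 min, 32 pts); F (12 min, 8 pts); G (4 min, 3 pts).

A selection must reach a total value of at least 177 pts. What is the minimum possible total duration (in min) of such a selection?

Subsets with value ≥ 177, sorted by total duration:
- A+B+C+D+E+G: duration 55, value 178
- A+B+C+D+E+F: duration 63, value 183
- A+B+C+D+E+F+G: duration 67, value 186
Minimum duration: 55 min.

55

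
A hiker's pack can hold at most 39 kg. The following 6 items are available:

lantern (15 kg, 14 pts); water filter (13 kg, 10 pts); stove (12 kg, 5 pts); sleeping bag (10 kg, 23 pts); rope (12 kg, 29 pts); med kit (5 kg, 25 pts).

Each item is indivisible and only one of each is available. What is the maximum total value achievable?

Check high-value combinations within 39 kg:
- stove+sleeping bag+rope+med kit: weight 12+10+12+5=39, value 5+23+29+25=82
- sleeping bag+rope+med kit: weight 10+12+5=27, value 23+29+25=77
- lantern+rope+med kit: weight 15+12+5=32, value 14+29+25=68
Best: 82 pts.

82 pts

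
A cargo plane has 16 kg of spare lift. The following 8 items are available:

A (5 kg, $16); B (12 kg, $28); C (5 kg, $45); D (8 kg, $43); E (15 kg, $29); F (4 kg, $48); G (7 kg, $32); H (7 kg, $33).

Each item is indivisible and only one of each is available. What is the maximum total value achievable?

$126

Check high-value combinations within 16 kg:
- C+F+H: weight 5+4+7=16, value 45+48+33=126
- C+F+G: weight 5+4+7=16, value 45+48+32=125
- A+C+F: weight 5+5+4=14, value 16+45+48=109
- A+F+H: weight 5+4+7=16, value 16+48+33=97
Best: $126.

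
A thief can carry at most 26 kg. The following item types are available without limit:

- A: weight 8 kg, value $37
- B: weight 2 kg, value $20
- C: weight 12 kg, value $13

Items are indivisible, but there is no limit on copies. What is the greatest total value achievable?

$260

Best value-per-unit is B at 20/2, and filling with it alone uses weight 13×2=26. No mix of the others beats 13×20 = 260.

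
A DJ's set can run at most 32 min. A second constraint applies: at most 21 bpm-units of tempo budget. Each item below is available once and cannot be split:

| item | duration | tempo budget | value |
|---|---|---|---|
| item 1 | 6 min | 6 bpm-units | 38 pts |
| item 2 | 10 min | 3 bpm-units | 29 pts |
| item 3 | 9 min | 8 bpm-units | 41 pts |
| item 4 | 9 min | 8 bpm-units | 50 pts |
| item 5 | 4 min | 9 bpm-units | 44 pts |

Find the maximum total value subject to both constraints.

Feasible sets respecting both limits:
- item 2+item 4+item 5: duration 23, tempo budget 20, value 123
- item 2+item 3+item 4: duration 28, tempo budget 19, value 120
- item 1+item 2+item 4: duration 25, tempo budget 17, value 117
Best: 123 pts.

123 pts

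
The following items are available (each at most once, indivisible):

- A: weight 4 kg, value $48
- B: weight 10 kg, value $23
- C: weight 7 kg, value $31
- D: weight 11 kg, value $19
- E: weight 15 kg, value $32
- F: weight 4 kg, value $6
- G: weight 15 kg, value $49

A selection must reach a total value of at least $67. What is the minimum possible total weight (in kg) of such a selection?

Subsets with value ≥ 67, sorted by total weight:
- A+C: weight 11, value 79
- A+B: weight 14, value 71
- A+C+F: weight 15, value 85
- A+D: weight 15, value 67
Minimum weight: 11 kg.

11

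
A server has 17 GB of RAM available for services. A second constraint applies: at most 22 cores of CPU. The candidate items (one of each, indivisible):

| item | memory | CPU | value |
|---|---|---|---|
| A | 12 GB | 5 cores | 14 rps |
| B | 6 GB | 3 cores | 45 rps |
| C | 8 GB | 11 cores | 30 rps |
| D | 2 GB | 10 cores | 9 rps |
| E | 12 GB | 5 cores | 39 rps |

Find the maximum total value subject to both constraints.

Feasible sets respecting both limits:
- B+C: memory 14, CPU 14, value 75
- B+D: memory 8, CPU 13, value 54
- D+E: memory 14, CPU 15, value 48
Best: 75 rps.

75 rps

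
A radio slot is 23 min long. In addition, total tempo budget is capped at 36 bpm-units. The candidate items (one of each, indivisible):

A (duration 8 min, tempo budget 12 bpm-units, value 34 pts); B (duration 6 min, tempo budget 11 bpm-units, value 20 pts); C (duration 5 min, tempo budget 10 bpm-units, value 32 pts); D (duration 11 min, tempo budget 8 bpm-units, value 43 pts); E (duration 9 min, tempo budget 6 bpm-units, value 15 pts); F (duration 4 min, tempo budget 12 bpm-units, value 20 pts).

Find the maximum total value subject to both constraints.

97 pts

Feasible sets respecting both limits:
- A+D+F: duration 23, tempo budget 32, value 97
- B+C+D: duration 22, tempo budget 29, value 95
- C+D+F: duration 20, tempo budget 30, value 95
Best: 97 pts.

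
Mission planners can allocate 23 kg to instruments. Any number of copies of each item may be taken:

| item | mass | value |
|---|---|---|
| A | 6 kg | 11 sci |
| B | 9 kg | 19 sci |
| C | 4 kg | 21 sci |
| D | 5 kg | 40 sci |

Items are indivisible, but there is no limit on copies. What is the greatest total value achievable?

162 sci

Best value-per-unit is D at 40/5; filling with it alone gives 4×40 = 160.
Optimal mix: 2×C + 3×D → mass 23, value 162.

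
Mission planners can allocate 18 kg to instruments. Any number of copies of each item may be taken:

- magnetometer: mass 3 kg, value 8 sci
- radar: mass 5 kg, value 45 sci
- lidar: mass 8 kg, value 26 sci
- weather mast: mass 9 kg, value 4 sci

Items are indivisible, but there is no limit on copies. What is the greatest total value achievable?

143 sci

Best value-per-unit is radar at 45/5; filling with it alone gives 3×45 = 135.
Optimal mix: 1×magnetometer + 3×radar → mass 18, value 143.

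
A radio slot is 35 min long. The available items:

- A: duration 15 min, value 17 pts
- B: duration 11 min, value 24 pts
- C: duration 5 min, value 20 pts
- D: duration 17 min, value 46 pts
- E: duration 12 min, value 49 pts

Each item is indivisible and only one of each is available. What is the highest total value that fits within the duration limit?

Check high-value combinations within 35 min:
- C+D+E: duration 5+17+12=34, value 20+46+49=115
- D+E: duration 17+12=29, value 46+49=95
- B+C+E: duration 11+5+12=28, value 24+20+49=93
Best: 115 pts.

115 pts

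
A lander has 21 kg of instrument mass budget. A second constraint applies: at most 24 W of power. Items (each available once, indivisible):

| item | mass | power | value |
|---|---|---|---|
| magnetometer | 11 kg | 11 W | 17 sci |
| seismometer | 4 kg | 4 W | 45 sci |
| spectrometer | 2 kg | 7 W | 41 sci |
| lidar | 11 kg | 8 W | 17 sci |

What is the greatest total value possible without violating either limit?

103 sci

Feasible sets respecting both limits:
- magnetometer+seismometer+spectrometer: mass 17, power 22, value 103
- seismometer+spectrometer+lidar: mass 17, power 19, value 103
- seismometer+spectrometer: mass 6, power 11, value 86
- magnetometer+seismometer: mass 15, power 15, value 62
Best: 103 sci.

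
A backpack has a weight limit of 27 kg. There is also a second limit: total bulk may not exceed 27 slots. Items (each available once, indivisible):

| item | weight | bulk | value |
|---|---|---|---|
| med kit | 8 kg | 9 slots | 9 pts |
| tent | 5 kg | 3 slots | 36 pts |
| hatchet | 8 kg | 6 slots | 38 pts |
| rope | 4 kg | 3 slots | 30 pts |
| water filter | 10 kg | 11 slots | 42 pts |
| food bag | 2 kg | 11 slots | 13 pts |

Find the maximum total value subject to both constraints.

146 pts

Feasible sets respecting both limits:
- tent+hatchet+rope+water filter: weight 27, bulk 23, value 146
- med kit+tent+rope+water filter: weight 27, bulk 26, value 117
- tent+hatchet+rope+food bag: weight 19, bulk 23, value 117
Best: 146 pts.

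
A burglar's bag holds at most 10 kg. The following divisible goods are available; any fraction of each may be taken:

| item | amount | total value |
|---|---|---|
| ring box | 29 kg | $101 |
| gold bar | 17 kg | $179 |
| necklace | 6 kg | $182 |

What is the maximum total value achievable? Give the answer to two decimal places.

224.12

Take in order of value per unit:
- necklace (182/6 per unit): all 6 → value 182, running total 182.00
- gold bar (179/17 per unit): 4 of 17 → value 4×179/17 = 42.1176, running total 224.12
Total 224.12.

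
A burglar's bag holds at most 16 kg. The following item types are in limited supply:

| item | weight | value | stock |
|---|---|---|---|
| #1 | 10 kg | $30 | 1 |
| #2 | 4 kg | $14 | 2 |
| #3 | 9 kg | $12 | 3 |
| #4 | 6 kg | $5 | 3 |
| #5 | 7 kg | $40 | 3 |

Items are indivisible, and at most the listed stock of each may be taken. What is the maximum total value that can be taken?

Top feasible selections:
- 2×#5: weight 14, value 80
- 2×#2 + 1×#5: weight 15, value 68
- 1×#2 + 1×#5: weight 11, value 54
Best: $80.

$80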